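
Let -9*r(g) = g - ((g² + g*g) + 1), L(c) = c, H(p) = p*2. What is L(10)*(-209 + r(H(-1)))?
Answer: -18700/9 ≈ -2077.8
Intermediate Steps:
H(p) = 2*p
r(g) = ⅑ - g/9 + 2*g²/9 (r(g) = -(g - ((g² + g*g) + 1))/9 = -(g - ((g² + g²) + 1))/9 = -(g - (2*g² + 1))/9 = -(g - (1 + 2*g²))/9 = -(g + (-1 - 2*g²))/9 = -(-1 + g - 2*g²)/9 = ⅑ - g/9 + 2*g²/9)
L(10)*(-209 + r(H(-1))) = 10*(-209 + (⅑ - 2*(-1)/9 + 2*(2*(-1))²/9)) = 10*(-209 + (⅑ - ⅑*(-2) + (2/9)*(-2)²)) = 10*(-209 + (⅑ + 2/9 + (2/9)*4)) = 10*(-209 + (⅑ + 2/9 + 8/9)) = 10*(-209 + 11/9) = 10*(-1870/9) = -18700/9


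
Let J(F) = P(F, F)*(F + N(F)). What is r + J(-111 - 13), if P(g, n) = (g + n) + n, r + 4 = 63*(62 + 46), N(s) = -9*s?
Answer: -362224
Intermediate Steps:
r = 6800 (r = -4 + 63*(62 + 46) = -4 + 63*108 = -4 + 6804 = 6800)
P(g, n) = g + 2*n
J(F) = -24*F**2 (J(F) = (F + 2*F)*(F - 9*F) = (3*F)*(-8*F) = -24*F**2)
r + J(-111 - 13) = 6800 - 24*(-111 - 13)**2 = 6800 - 24*(-124)**2 = 6800 - 24*15376 = 6800 - 369024 = -362224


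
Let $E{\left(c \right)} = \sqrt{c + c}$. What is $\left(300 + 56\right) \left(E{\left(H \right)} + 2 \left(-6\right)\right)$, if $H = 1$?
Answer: $-4272 + 356 \sqrt{2} \approx -3768.5$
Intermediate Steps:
$E{\left(c \right)} = \sqrt{2} \sqrt{c}$ ($E{\left(c \right)} = \sqrt{2 c} = \sqrt{2} \sqrt{c}$)
$\left(300 + 56\right) \left(E{\left(H \right)} + 2 \left(-6\right)\right) = \left(300 + 56\right) \left(\sqrt{2} \sqrt{1} + 2 \left(-6\right)\right) = 356 \left(\sqrt{2} \cdot 1 - 12\right) = 356 \left(\sqrt{2} - 12\right) = 356 \left(-12 + \sqrt{2}\right) = -4272 + 356 \sqrt{2}$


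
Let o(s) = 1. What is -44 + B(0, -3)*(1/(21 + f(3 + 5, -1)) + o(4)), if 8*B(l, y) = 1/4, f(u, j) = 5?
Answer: -36581/832 ≈ -43.968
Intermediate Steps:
B(l, y) = 1/32 (B(l, y) = (1/8)/4 = (1/8)*(1/4) = 1/32)
-44 + B(0, -3)*(1/(21 + f(3 + 5, -1)) + o(4)) = -44 + (1/(21 + 5) + 1)/32 = -44 + (1/26 + 1)/32 = -44 + (1/32)*(27/26) = -44 + 27/832 = -36581/832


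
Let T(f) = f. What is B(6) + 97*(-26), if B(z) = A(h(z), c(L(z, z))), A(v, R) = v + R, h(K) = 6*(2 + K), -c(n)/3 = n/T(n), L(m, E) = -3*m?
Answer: -2477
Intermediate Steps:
c(n) = -3 (c(n) = -3*n/n = -3*1 = -3)
h(K) = 12 + 6*K
A(v, R) = R + v
B(z) = 9 + 6*z (B(z) = -3 + (12 + 6*z) = 9 + 6*z)
B(6) + 97*(-26) = (9 + 6*6) + 97*(-26) = (9 + 36) - 2522 = 45 - 2522 = -2477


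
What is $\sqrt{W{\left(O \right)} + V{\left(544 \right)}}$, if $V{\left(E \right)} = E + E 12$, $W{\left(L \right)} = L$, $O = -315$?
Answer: $\sqrt{6757} \approx 82.201$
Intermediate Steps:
$V{\left(E \right)} = 13 E$ ($V{\left(E \right)} = E + 12 E = 13 E$)
$\sqrt{W{\left(O \right)} + V{\left(544 \right)}} = \sqrt{-315 + 13 \cdot 544} = \sqrt{-315 + 7072} = \sqrt{6757}$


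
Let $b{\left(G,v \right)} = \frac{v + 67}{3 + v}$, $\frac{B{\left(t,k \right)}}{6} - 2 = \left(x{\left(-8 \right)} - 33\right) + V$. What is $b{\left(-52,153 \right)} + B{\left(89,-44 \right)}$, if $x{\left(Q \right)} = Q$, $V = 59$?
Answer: $\frac{4735}{39} \approx 121.41$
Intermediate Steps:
$B{\left(t,k \right)} = 120$ ($B{\left(t,k \right)} = 12 + 6 \left(\left(-8 - 33\right) + 59\right) = 12 + 6 \left(-41 + 59\right) = 12 + 6 \cdot 18 = 12 + 108 = 120$)
$b{\left(G,v \right)} = \frac{67 + v}{3 + v}$
$b{\left(-52,153 \right)} + B{\left(89,-44 \right)} = \frac{67 + 153}{3 + 153} + 120 = \frac{1}{156} \cdot 220 + 120 = \frac{55}{39} + 120 = \frac{4735}{39}$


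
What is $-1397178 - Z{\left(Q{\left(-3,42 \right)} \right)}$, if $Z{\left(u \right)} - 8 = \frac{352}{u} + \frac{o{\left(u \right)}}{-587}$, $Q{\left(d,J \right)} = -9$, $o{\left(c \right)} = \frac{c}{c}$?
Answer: $- \frac{7381127005}{5283} \approx -1.3971 \cdot 10^{6}$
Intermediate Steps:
$o{\left(c \right)} = 1$
$Z{\left(u \right)} = \frac{4695}{587} + \frac{352}{u}$ ($Z{\left(u \right)} = 8 + \left(\frac{352}{u} + 1 \frac{1}{-587}\right) = 8 + \left(\frac{352}{u} + 1 \left(- \frac{1}{587}\right)\right) = 8 - \left(\frac{1}{587} - \frac{352}{u}\right) = \frac{4695}{587} + \frac{352}{u}$)
$-1397178 - Z{\left(Q{\left(-3,42 \right)} \right)} = -1397178 - \left(\frac{4695}{587} + \frac{352}{-9}\right) = -1397178 - \left(\frac{4695}{587} + 352 \left(- \frac{1}{9}\right)\right) = -1397178 - \left(\frac{4695}{587} - \frac{352}{9}\right) = -1397178 - - \frac{164369}{5283} = -1397178 + \frac{164369}{5283} = - \frac{7381127005}{5283}$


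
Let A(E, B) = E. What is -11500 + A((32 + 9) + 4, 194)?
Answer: -11455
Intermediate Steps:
-11500 + A((32 + 9) + 4, 194) = -11500 + ((32 + 9) + 4) = -11500 + (41 + 4) = -11500 + 45 = -11455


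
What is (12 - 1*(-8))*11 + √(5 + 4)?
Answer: 223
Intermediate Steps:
(12 - 1*(-8))*11 + √(5 + 4) = (12 + 8)*11 + √9 = 20*11 + 3 = 220 + 3 = 223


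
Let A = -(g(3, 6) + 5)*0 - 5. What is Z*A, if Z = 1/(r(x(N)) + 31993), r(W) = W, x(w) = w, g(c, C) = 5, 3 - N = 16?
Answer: -1/6396 ≈ -0.00015635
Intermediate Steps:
N = -13 (N = 3 - 1*16 = 3 - 16 = -13)
A = -5 (A = -(5 + 5)*0 - 5 = -10*0 - 5 = -1*0 - 5 = 0 - 5 = -5)
Z = 1/31980 (Z = 1/(-13 + 31993) = 1/31980 ≈ 3.1270e-5)
Z*A = (1/31980)*(-5) = -1/6396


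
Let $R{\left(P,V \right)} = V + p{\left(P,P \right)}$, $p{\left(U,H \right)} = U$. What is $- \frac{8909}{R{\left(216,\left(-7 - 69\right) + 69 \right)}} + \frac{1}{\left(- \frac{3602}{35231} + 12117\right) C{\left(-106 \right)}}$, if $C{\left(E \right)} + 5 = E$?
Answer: $- \frac{422151521755354}{9903430969575} \approx -42.627$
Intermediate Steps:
$C{\left(E \right)} = -5 + E$
$R{\left(P,V \right)} = P + V$ ($R{\left(P,V \right)} = V + P = P + V$)
$- \frac{8909}{R{\left(216,\left(-7 - 69\right) + 69 \right)}} + \frac{1}{\left(- \frac{3602}{35231} + 12117\right) C{\left(-106 \right)}} = - \frac{8909}{216 + \left(\left(-7 - 69\right) + 69\right)} + \frac{1}{\left(- \frac{3602}{35231} + 12117\right) \left(-5 - 106\right)} = - \frac{8909}{216 + \left(-76 + 69\right)} + \frac{1}{\left(\left(-3602\right) \frac{1}{35231} + 12117\right) \left(-111\right)} = - \frac{8909}{216 - 7} + \frac{1}{- \frac{3602}{35231} + 12117} \left(- \frac{1}{111}\right) = - \frac{8909}{209} + \frac{1}{\frac{426890425}{35231}} \left(- \frac{1}{111}\right) = \left(-8909\right) \frac{1}{209} + \frac{35231}{426890425} \left(- \frac{1}{111}\right) = - \frac{8909}{209} - \frac{35231}{47384837175} = - \frac{422151521755354}{9903430969575}$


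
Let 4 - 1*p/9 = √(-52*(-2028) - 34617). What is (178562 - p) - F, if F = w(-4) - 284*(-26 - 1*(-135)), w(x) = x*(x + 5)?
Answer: 209486 + 27*√7871 ≈ 2.1188e+5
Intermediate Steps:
w(x) = x*(5 + x)
p = 36 - 27*√7871 (p = 36 - 9*√(-52*(-2028) - 34617) = 36 - 9*√(105456 - 34617) = 36 - 27*√7871 ≈ -2359.4)
F = -30960 (F = -4*(5 - 4) - 284*(-26 - 1*(-135)) = -4*1 - 284*(-26 + 135) = -4 - 284*109 = -4 - 30956 = -30960)
(178562 - p) - F = (178562 - (36 - 27*√7871)) - 1*(-30960) = (178562 + (-36 + 27*√7871)) + 30960 = (178526 + 27*√7871) + 30960 = 209486 + 27*√7871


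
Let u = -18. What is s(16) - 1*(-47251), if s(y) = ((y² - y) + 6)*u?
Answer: 42823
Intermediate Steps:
s(y) = -108 - 18*y² + 18*y (s(y) = ((y² - y) + 6)*(-18) = (6 + y² - y)*(-18) = -108 - 18*y² + 18*y)
s(16) - 1*(-47251) = (-108 - 18*16² + 18*16) - 1*(-47251) = (-108 - 18*256 + 288) + 47251 = (-108 - 4608 + 288) + 47251 = -4428 + 47251 = 42823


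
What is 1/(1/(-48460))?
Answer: -48460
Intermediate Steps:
1/(1/(-48460)) = 1/(-1/48460) = -48460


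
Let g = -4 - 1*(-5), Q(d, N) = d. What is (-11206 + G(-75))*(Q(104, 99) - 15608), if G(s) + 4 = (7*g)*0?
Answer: 173799840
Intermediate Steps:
g = 1 (g = -4 + 5 = 1)
G(s) = -4 (G(s) = -4 + (7*1)*0 = -4 + 7*0 = -4 + 0 = -4)
(-11206 + G(-75))*(Q(104, 99) - 15608) = (-11206 - 4)*(104 - 15608) = -11210*(-15504) = 173799840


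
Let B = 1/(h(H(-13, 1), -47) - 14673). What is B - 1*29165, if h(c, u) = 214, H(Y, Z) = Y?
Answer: -421696736/14459 ≈ -29165.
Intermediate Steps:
B = -1/14459 (B = 1/(214 - 14673) = 1/(-14459) = -1/14459 ≈ -6.9161e-5)
B - 1*29165 = -1/14459 - 1*29165 = -1/14459 - 29165 = -421696736/14459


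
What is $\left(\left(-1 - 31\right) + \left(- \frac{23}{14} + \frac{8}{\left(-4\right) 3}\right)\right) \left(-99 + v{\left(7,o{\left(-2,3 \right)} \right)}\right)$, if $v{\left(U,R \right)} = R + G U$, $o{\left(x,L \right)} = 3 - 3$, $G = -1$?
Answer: $\frac{76373}{21} \approx 3636.8$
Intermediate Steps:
$o{\left(x,L \right)} = 0$ ($o{\left(x,L \right)} = 3 - 3 = 0$)
$v{\left(U,R \right)} = R - U$
$\left(\left(-1 - 31\right) + \left(- \frac{23}{14} + \frac{8}{\left(-4\right) 3}\right)\right) \left(-99 + v{\left(7,o{\left(-2,3 \right)} \right)}\right) = \left(\left(-1 - 31\right) + \left(- \frac{23}{14} + \frac{8}{\left(-4\right) 3}\right)\right) \left(-99 + \left(0 - 7\right)\right) = \left(-32 + \left(\left(-23\right) \frac{1}{14} + \frac{8}{-12}\right)\right) \left(-99 + \left(0 - 7\right)\right) = \left(-32 + \left(- \frac{23}{14} + 8 \left(- \frac{1}{12}\right)\right)\right) \left(-99 - 7\right) = \left(-32 - \frac{97}{42}\right) \left(-106\right) = \left(- \frac{1441}{42}\right) \left(-106\right) = \frac{76373}{21}$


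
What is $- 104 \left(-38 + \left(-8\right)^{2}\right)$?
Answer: $-2704$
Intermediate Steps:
$- 104 \left(-38 + \left(-8\right)^{2}\right) = - 104 \left(-38 + 64\right) = \left(-104\right) 26 = -2704$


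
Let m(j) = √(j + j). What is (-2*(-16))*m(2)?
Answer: 64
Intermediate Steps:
m(j) = √2*√j (m(j) = √(2*j) = √2*√j)
(-2*(-16))*m(2) = (-2*(-16))*(√2*√2) = 32*2 = 64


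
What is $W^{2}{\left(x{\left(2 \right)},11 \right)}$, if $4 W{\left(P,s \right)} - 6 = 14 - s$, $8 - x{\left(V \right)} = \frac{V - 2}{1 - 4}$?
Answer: $\frac{81}{16} \approx 5.0625$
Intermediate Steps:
$x{\left(V \right)} = \frac{22}{3} + \frac{V}{3}$ ($x{\left(V \right)} = 8 - \frac{V - 2}{1 - 4} = 8 - \frac{-2 + V}{-3} = 8 - \left(-2 + V\right) \left(- \frac{1}{3}\right) = 8 - \left(\frac{2}{3} - \frac{V}{3}\right) = 8 + \left(- \frac{2}{3} + \frac{V}{3}\right) = \frac{22}{3} + \frac{V}{3}$)
$W{\left(P,s \right)} = 5 - \frac{s}{4}$ ($W{\left(P,s \right)} = \frac{3}{2} + \frac{14 - s}{4} = \frac{3}{2} - \left(- \frac{7}{2} + \frac{s}{4}\right) = 5 - \frac{s}{4}$)
$W^{2}{\left(x{\left(2 \right)},11 \right)} = \left(5 - \frac{11}{4}\right)^{2} = \left(\frac{9}{4}\right)^{2} = \frac{81}{16}$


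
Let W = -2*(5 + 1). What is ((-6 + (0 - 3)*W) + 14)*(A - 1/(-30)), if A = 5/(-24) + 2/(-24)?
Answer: -341/30 ≈ -11.367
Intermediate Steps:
W = -12 (W = -2*6 = -12)
A = -7/24 (A = 5*(-1/24) + 2*(-1/24) = -5/24 - 1/12 = -7/24 ≈ -0.29167)
((-6 + (0 - 3)*W) + 14)*(A - 1/(-30)) = ((-6 + (0 - 3)*(-12)) + 14)*(-7/24 - 1/(-30)) = ((-6 - 3*(-12)) + 14)*(-7/24 - 1*(-1/30)) = ((-6 + 36) + 14)*(-7/24 + 1/30) = (30 + 14)*(-31/120) = 44*(-31/120) = -341/30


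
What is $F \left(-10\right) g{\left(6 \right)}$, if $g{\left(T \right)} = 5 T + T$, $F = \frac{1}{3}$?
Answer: $-120$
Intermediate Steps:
$F = \frac{1}{3} \approx 0.33333$
$g{\left(T \right)} = 6 T$
$F \left(-10\right) g{\left(6 \right)} = \frac{1}{3} \left(-10\right) 6 \cdot 6 = \left(- \frac{10}{3}\right) 36 = -120$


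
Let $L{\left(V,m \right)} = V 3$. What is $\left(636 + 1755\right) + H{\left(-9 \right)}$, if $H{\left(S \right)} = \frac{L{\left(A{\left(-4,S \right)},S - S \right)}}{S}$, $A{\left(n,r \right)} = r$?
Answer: $2394$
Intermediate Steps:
$L{\left(V,m \right)} = 3 V$
$H{\left(S \right)} = 3$ ($H{\left(S \right)} = \frac{3 S}{S} = 3$)
$\left(636 + 1755\right) + H{\left(-9 \right)} = \left(636 + 1755\right) + 3 = 2391 + 3 = 2394$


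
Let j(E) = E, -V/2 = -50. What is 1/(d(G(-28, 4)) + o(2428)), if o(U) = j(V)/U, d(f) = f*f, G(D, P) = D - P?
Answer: 607/621593 ≈ 0.00097652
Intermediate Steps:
V = 100 (V = -2*(-50) = 100)
d(f) = f²
o(U) = 100/U
1/(d(G(-28, 4)) + o(2428)) = 1/((-28 - 1*4)² + 100/2428) = 1/((-28 - 4)² + 100*(1/2428)) = 1/((-32)² + 25/607) = 1/(1024 + 25/607) = 1/(621593/607) = 607/621593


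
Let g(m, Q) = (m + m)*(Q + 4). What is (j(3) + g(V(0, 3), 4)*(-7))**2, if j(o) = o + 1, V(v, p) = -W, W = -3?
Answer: 110224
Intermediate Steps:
V(v, p) = 3 (V(v, p) = -1*(-3) = 3)
j(o) = 1 + o
g(m, Q) = 2*m*(4 + Q) (g(m, Q) = (2*m)*(4 + Q) = 2*m*(4 + Q))
(j(3) + g(V(0, 3), 4)*(-7))**2 = ((1 + 3) + (2*3*(4 + 4))*(-7))**2 = (4 + (2*3*8)*(-7))**2 = (4 + 48*(-7))**2 = (4 - 336)**2 = (-332)**2 = 110224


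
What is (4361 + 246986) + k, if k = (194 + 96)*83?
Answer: 275417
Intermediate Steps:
k = 24070 (k = 290*83 = 24070)
(4361 + 246986) + k = (4361 + 246986) + 24070 = 251347 + 24070 = 275417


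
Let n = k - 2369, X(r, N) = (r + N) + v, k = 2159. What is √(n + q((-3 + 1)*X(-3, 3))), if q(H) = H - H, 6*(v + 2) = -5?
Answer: I*√210 ≈ 14.491*I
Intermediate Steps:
v = -17/6 (v = -2 + (⅙)*(-5) = -2 - ⅚ = -17/6 ≈ -2.8333)
X(r, N) = -17/6 + N + r (X(r, N) = (r + N) - 17/6 = (N + r) - 17/6 = -17/6 + N + r)
n = -210 (n = 2159 - 2369 = -210)
q(H) = 0
√(n + q((-3 + 1)*X(-3, 3))) = √(-210 + 0) = √(-210) = I*√210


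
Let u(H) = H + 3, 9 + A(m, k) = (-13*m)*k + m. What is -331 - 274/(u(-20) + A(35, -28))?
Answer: -4220193/12749 ≈ -331.02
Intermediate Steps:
A(m, k) = -9 + m - 13*k*m (A(m, k) = -9 + ((-13*m)*k + m) = -9 + (-13*k*m + m) = -9 + (m - 13*k*m) = -9 + m - 13*k*m)
u(H) = 3 + H
-331 - 274/(u(-20) + A(35, -28)) = -331 - 274/((3 - 20) + (-9 + 35 - 13*(-28)*35)) = -331 - 274/(-17 + (-9 + 35 + 12740)) = -331 - 274/(-17 + 12766) = -331 - 274/12749 = -4220193/12749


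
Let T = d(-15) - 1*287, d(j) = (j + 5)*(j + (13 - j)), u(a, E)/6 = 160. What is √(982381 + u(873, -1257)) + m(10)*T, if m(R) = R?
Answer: -4170 + √983341 ≈ -3178.4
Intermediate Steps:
u(a, E) = 960 (u(a, E) = 6*160 = 960)
d(j) = 65 + 13*j (d(j) = (5 + j)*13 = 65 + 13*j)
T = -417 (T = (65 + 13*(-15)) - 1*287 = (65 - 195) - 287 = -130 - 287 = -417)
√(982381 + u(873, -1257)) + m(10)*T = √(982381 + 960) + 10*(-417) = √983341 - 4170 = -4170 + √983341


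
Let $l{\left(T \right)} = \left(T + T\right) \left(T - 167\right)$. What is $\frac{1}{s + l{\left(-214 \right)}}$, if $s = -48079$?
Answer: $\frac{1}{114989} \approx 8.6965 \cdot 10^{-6}$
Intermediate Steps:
$l{\left(T \right)} = 2 T \left(-167 + T\right)$
$\frac{1}{s + l{\left(-214 \right)}} = \frac{1}{-48079 + 2 \left(-214\right) \left(-167 - 214\right)} = \frac{1}{-48079 + 2 \left(-214\right) \left(-381\right)} = \frac{1}{-48079 + 163068} = \frac{1}{114989}$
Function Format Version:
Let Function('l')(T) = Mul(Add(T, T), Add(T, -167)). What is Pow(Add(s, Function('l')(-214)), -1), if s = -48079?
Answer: Rational(1, 114989) ≈ 8.6965e-6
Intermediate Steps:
Function('l')(T) = Mul(2, T, Add(-167, T)) (Function('l')(T) = Mul(Mul(2, T), Add(-167, T)) = Mul(2, T, Add(-167, T)))
Pow(Add(s, Function('l')(-214)), -1) = Pow(Add(-48079, Mul(2, -214, Add(-167, -214))), -1) = Pow(Add(-48079, Mul(2, -214, -381)), -1) = Pow(Add(-48079, 163068), -1) = Pow(114989, -1) = Rational(1, 114989)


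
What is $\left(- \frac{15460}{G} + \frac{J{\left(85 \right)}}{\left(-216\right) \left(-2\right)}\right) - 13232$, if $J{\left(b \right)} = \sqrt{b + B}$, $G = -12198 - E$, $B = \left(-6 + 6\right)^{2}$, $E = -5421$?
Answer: $- \frac{89657804}{6777} + \frac{\sqrt{85}}{432} \approx -13230.0$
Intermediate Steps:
$B = 0$ ($B = 0^{2} = 0$)
$G = -6777$ ($G = -12198 - -5421 = -12198 + 5421 = -6777$)
$J{\left(b \right)} = \sqrt{b}$ ($J{\left(b \right)} = \sqrt{b + 0} = \sqrt{b}$)
$\left(- \frac{15460}{G} + \frac{J{\left(85 \right)}}{\left(-216\right) \left(-2\right)}\right) - 13232 = \left(- \frac{15460}{-6777} + \frac{\sqrt{85}}{\left(-216\right) \left(-2\right)}\right) - 13232 = \left(\left(-15460\right) \left(- \frac{1}{6777}\right) + \frac{\sqrt{85}}{432}\right) - 13232 = \left(\frac{15460}{6777} + \sqrt{85} \cdot \frac{1}{432}\right) - 13232 = \left(\frac{15460}{6777} + \frac{\sqrt{85}}{432}\right) - 13232 = - \frac{89657804}{6777} + \frac{\sqrt{85}}{432}$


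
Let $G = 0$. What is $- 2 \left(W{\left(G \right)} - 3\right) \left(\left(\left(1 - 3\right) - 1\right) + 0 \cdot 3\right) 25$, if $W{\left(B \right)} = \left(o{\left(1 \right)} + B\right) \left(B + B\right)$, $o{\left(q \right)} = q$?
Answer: $-450$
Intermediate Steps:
$W{\left(B \right)} = 2 B \left(1 + B\right)$ ($W{\left(B \right)} = \left(1 + B\right) \left(B + B\right) = \left(1 + B\right) 2 B = 2 B \left(1 + B\right)$)
$- 2 \left(W{\left(G \right)} - 3\right) \left(\left(\left(1 - 3\right) - 1\right) + 0 \cdot 3\right) 25 = - 2 \left(2 \cdot 0 \left(1 + 0\right) - 3\right) \left(\left(\left(1 - 3\right) - 1\right) + 0 \cdot 3\right) 25 = - 2 \left(2 \cdot 0 \cdot 1 - 3\right) \left(\left(-2 - 1\right) + 0\right) 25 = - 2 \left(0 - 3\right) \left(-3 + 0\right) 25 = \left(-2\right) \left(-3\right) \left(-3\right) 25 = 6 \left(-3\right) 25 = \left(-18\right) 25 = -450$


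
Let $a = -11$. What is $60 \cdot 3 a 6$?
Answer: $-11880$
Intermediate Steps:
$60 \cdot 3 a 6 = 60 \cdot 3 \left(-11\right) 6 = 60 \left(\left(-33\right) 6\right) = 60 \left(-198\right) = -11880$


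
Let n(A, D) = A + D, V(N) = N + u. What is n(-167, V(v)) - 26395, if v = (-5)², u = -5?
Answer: -26542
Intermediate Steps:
v = 25
V(N) = -5 + N (V(N) = N - 5 = -5 + N)
n(-167, V(v)) - 26395 = (-167 + (-5 + 25)) - 26395 = (-167 + 20) - 26395 = -147 - 26395 = -26542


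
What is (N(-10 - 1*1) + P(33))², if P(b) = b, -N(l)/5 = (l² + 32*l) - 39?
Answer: 1912689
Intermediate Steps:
N(l) = 195 - 160*l - 5*l² (N(l) = -5*((l² + 32*l) - 39) = -5*(-39 + l² + 32*l) = 195 - 160*l - 5*l²)
(N(-10 - 1*1) + P(33))² = ((195 - 160*(-10 - 1*1) - 5*(-10 - 1*1)²) + 33)² = ((195 - 160*(-10 - 1) - 5*(-10 - 1)²) + 33)² = ((195 - 160*(-11) - 5*(-11)²) + 33)² = ((195 + 1760 - 5*121) + 33)² = ((195 + 1760 - 605) + 33)² = (1350 + 33)² = 1383² = 1912689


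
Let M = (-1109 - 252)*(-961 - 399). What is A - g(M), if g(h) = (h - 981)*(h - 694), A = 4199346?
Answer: -3422949045068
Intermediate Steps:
M = 1850960 (M = -1361*(-1360) = 1850960)
g(h) = (-981 + h)*(-694 + h)
A - g(M) = 4199346 - (680814 + 1850960**2 - 1675*1850960) = 4199346 - (680814 + 3426052921600 - 3100358000) = 4199346 - 1*3422953244414 = 4199346 - 3422953244414 = -3422949045068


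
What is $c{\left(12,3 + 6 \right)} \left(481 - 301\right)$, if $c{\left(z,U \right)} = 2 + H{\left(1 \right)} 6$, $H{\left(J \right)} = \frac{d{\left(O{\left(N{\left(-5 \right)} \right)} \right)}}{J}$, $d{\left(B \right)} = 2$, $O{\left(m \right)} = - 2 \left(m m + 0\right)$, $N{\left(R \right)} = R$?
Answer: $2520$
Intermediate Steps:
$O{\left(m \right)} = - 2 m^{2}$ ($O{\left(m \right)} = - 2 \left(m^{2} + 0\right) = - 2 m^{2}$)
$H{\left(J \right)} = \frac{2}{J}$
$c{\left(z,U \right)} = 14$ ($c{\left(z,U \right)} = 2 + \frac{2}{1} \cdot 6 = 2 + 2 \cdot 1 \cdot 6 = 2 + 2 \cdot 6 = 2 + 12 = 14$)
$c{\left(12,3 + 6 \right)} \left(481 - 301\right) = 14 \left(481 - 301\right) = 14 \cdot 180 = 2520$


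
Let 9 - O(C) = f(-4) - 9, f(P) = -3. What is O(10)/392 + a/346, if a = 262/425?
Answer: 227911/4117400 ≈ 0.055353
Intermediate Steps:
a = 262/425 (a = 262*(1/425) = 262/425 ≈ 0.61647)
O(C) = 21 (O(C) = 9 - (-3 - 9) = 9 - 1*(-12) = 9 + 12 = 21)
O(10)/392 + a/346 = 21/392 + (262/425)/346 = 21*(1/392) + (262/425)*(1/346) = 3/56 + 131/73525 = 227911/4117400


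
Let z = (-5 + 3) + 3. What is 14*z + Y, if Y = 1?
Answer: 15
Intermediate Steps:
z = 1 (z = -2 + 3 = 1)
14*z + Y = 14*1 + 1 = 14 + 1 = 15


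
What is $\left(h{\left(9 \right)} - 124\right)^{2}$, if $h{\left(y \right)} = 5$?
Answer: $14161$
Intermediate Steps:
$\left(h{\left(9 \right)} - 124\right)^{2} = \left(5 - 124\right)^{2} = \left(-119\right)^{2} = 14161$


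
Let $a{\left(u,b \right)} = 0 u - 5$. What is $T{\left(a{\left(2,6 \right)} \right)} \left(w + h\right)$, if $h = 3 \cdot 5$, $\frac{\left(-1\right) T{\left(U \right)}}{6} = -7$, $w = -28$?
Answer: $-546$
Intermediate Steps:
$a{\left(u,b \right)} = -5$ ($a{\left(u,b \right)} = 0 - 5 = -5$)
$T{\left(U \right)} = 42$ ($T{\left(U \right)} = \left(-6\right) \left(-7\right) = 42$)
$h = 15$
$T{\left(a{\left(2,6 \right)} \right)} \left(w + h\right) = 42 \left(-28 + 15\right) = 42 \left(-13\right) = -546$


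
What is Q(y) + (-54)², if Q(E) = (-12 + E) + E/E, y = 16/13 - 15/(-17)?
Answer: 642472/221 ≈ 2907.1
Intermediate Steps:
y = 467/221 (y = 16*(1/13) - 15*(-1/17) = 16/13 + 15/17 = 467/221 ≈ 2.1131)
Q(E) = -11 + E (Q(E) = (-12 + E) + 1 = -11 + E)
Q(y) + (-54)² = (-11 + 467/221) + (-54)² = -1964/221 + 2916 = 642472/221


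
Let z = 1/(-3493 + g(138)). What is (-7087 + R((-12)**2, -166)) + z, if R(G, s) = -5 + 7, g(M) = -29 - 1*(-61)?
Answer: -24521186/3461 ≈ -7085.0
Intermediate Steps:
g(M) = 32 (g(M) = -29 + 61 = 32)
R(G, s) = 2
z = -1/3461 (z = 1/(-3493 + 32) = 1/(-3461) = -1/3461 ≈ -0.00028893)
(-7087 + R((-12)**2, -166)) + z = (-7087 + 2) - 1/3461 = -7085 - 1/3461 = -24521186/3461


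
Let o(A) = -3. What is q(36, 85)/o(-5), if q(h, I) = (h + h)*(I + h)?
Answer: -2904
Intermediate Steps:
q(h, I) = 2*h*(I + h) (q(h, I) = (2*h)*(I + h) = 2*h*(I + h))
q(36, 85)/o(-5) = (2*36*(85 + 36))/(-3) = (2*36*121)*(-1/3) = 8712*(-1/3) = -2904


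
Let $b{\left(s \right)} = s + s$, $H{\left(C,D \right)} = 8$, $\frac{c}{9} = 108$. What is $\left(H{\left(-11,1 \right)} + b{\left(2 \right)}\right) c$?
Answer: $11664$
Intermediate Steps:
$c = 972$ ($c = 9 \cdot 108 = 972$)
$b{\left(s \right)} = 2 s$
$\left(H{\left(-11,1 \right)} + b{\left(2 \right)}\right) c = \left(8 + 2 \cdot 2\right) 972 = \left(8 + 4\right) 972 = 12 \cdot 972 = 11664$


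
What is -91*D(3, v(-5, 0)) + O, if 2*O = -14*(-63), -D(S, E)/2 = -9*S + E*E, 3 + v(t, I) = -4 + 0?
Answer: 4445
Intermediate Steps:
v(t, I) = -7 (v(t, I) = -3 + (-4 + 0) = -3 - 4 = -7)
D(S, E) = -2*E² + 18*S (D(S, E) = -2*(-9*S + E*E) = -2*(-9*S + E²) = -2*(E² - 9*S) = -2*E² + 18*S)
O = 441 (O = (-14*(-63))/2 = (½)*882 = 441)
-91*D(3, v(-5, 0)) + O = -91*(-2*(-7)² + 18*3) + 441 = -91*(-2*49 + 54) + 441 = -91*(-98 + 54) + 441 = -91*(-44) + 441 = 4004 + 441 = 4445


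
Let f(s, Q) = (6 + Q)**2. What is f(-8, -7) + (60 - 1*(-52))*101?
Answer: 11313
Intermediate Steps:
f(-8, -7) + (60 - 1*(-52))*101 = (6 - 7)**2 + (60 - 1*(-52))*101 = (-1)**2 + (60 + 52)*101 = 1 + 112*101 = 1 + 11312 = 11313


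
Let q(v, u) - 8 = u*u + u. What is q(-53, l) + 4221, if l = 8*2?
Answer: 4501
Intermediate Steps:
l = 16
q(v, u) = 8 + u + u**2 (q(v, u) = 8 + (u*u + u) = 8 + (u**2 + u) = 8 + (u + u**2) = 8 + u + u**2)
q(-53, l) + 4221 = (8 + 16 + 16**2) + 4221 = (8 + 16 + 256) + 4221 = 280 + 4221 = 4501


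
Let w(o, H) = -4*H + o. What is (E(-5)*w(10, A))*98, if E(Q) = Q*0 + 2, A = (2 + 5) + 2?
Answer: -5096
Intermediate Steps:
A = 9 (A = 7 + 2 = 9)
w(o, H) = o - 4*H
E(Q) = 2 (E(Q) = 0 + 2 = 2)
(E(-5)*w(10, A))*98 = (2*(10 - 4*9))*98 = (2*(10 - 36))*98 = (2*(-26))*98 = -52*98 = -5096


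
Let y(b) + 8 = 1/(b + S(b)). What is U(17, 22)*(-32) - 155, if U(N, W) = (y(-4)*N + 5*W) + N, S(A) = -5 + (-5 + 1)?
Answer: 2273/13 ≈ 174.85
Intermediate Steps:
S(A) = -9 (S(A) = -5 - 4 = -9)
y(b) = -8 + 1/(-9 + b) (y(b) = -8 + 1/(b - 9) = -8 + 1/(-9 + b))
U(N, W) = 5*W - 92*N/13 (U(N, W) = (((73 - 8*(-4))/(-9 - 4))*N + 5*W) + N = (((73 + 32)/(-13))*N + 5*W) + N = ((-1/13*105)*N + 5*W) + N = (-105*N/13 + 5*W) + N = (5*W - 105*N/13) + N = 5*W - 92*N/13)
U(17, 22)*(-32) - 155 = (5*22 - 92/13*17)*(-32) - 155 = (110 - 1564/13)*(-32) - 155 = -134/13*(-32) - 155 = 4288/13 - 155 = 2273/13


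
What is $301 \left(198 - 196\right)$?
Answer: $602$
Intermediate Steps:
$301 \left(198 - 196\right) = 301 \cdot 2 = 602$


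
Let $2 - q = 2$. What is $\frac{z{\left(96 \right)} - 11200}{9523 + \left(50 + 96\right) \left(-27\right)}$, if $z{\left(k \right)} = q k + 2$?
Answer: $- \frac{11198}{5581} \approx -2.0065$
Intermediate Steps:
$q = 0$ ($q = 2 - 2 = 0$)
$z{\left(k \right)} = 2$ ($z{\left(k \right)} = 0 k + 2 = 0 + 2 = 2$)
$\frac{z{\left(96 \right)} - 11200}{9523 + \left(50 + 96\right) \left(-27\right)} = \frac{2 - 11200}{9523 + \left(50 + 96\right) \left(-27\right)} = - \frac{11198}{9523 + 146 \left(-27\right)} = - \frac{11198}{9523 - 3942} = - \frac{11198}{5581}$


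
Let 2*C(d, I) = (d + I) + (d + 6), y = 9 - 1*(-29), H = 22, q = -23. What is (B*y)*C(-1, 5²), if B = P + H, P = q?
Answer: -551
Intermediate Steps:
P = -23
y = 38 (y = 9 + 29 = 38)
C(d, I) = 3 + d + I/2 (C(d, I) = ((d + I) + (d + 6))/2 = ((I + d) + (6 + d))/2 = (6 + I + 2*d)/2 = 3 + d + I/2)
B = -1 (B = -23 + 22 = -1)
(B*y)*C(-1, 5²) = (-1*38)*(3 - 1 + (½)*5²) = -38*(3 - 1 + (½)*25) = -38*(3 - 1 + 25/2) = -38*29/2 = -551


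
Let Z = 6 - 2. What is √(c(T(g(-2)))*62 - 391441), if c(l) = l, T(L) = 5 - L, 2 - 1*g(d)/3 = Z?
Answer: I*√390759 ≈ 625.11*I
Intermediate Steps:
Z = 4
g(d) = -6 (g(d) = 6 - 3*4 = 6 - 12 = -6)
√(c(T(g(-2)))*62 - 391441) = √((5 - 1*(-6))*62 - 391441) = √((5 + 6)*62 - 391441) = √(11*62 - 391441) = √(682 - 391441) = √(-390759) = I*√390759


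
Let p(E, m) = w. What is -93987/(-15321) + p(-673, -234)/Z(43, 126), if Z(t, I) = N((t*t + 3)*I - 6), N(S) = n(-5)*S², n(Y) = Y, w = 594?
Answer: 473854220449959/77243879622670 ≈ 6.1345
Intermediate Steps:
p(E, m) = 594
N(S) = -5*S²
Z(t, I) = -5*(-6 + I*(3 + t²))² (Z(t, I) = -5*((t*t + 3)*I - 6)² = -5*((t² + 3)*I - 6)² = -5*((3 + t²)*I - 6)² = -5*(I*(3 + t²) - 6)² = -5*(-6 + I*(3 + t²))²)
-93987/(-15321) + p(-673, -234)/Z(43, 126) = -93987/(-15321) + 594/((-5*(-6 + 3*126 + 126*43²)²)) = -93987*(-1/15321) + 594/((-5*(-6 + 378 + 126*1849)²)) = 31329/5107 + 594/((-5*(-6 + 378 + 232974)²)) = 31329/5107 + 594/((-5*233346²)) = 31329/5107 + 594/((-5*54450355716)) = 31329/5107 + 594/(-272251778580) = 31329/5107 + 594*(-1/272251778580) = 31329/5107 - 33/15125098810 = 473854220449959/77243879622670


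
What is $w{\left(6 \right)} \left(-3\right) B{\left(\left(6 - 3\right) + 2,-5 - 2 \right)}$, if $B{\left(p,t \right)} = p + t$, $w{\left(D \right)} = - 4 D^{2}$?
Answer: $-864$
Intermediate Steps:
$w{\left(6 \right)} \left(-3\right) B{\left(\left(6 - 3\right) + 2,-5 - 2 \right)} = - 4 \cdot 6^{2} \left(-3\right) \left(\left(\left(6 - 3\right) + 2\right) - 7\right) = \left(-4\right) 36 \left(-3\right) \left(\left(3 + 2\right) - 7\right) = \left(-144\right) \left(-3\right) \left(5 - 7\right) = 432 \left(-2\right) = -864$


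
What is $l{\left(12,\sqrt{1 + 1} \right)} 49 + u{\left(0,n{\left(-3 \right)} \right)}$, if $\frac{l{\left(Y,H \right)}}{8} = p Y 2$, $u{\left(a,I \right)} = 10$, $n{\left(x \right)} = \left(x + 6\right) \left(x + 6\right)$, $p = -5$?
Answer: $-47030$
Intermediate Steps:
$n{\left(x \right)} = \left(6 + x\right)^{2}$ ($n{\left(x \right)} = \left(6 + x\right) \left(6 + x\right) = \left(6 + x\right)^{2}$)
$l{\left(Y,H \right)} = - 80 Y$ ($l{\left(Y,H \right)} = 8 - 5 Y 2 = 8 \left(- 10 Y\right) = - 80 Y$)
$l{\left(12,\sqrt{1 + 1} \right)} 49 + u{\left(0,n{\left(-3 \right)} \right)} = \left(-80\right) 12 \cdot 49 + 10 = \left(-960\right) 49 + 10 = -47040 + 10 = -47030$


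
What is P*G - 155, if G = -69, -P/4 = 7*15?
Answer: 28825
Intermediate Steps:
P = -420 (P = -28*15 = -4*105 = -420)
P*G - 155 = -420*(-69) - 155 = 28980 - 155 = 28825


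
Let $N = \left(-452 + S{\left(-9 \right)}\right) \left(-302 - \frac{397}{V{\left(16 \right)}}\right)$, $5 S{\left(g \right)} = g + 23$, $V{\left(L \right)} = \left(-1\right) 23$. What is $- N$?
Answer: $- \frac{14709054}{115} \approx -1.279 \cdot 10^{5}$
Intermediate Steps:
$V{\left(L \right)} = -23$
$S{\left(g \right)} = \frac{23}{5} + \frac{g}{5}$ ($S{\left(g \right)} = \frac{g + 23}{5} = \frac{23 + g}{5} = \frac{23}{5} + \frac{g}{5}$)
$N = \frac{14709054}{115}$ ($N = \left(-452 + \left(\frac{23}{5} + \frac{1}{5} \left(-9\right)\right)\right) \left(-302 - \frac{397}{-23}\right) = \left(-452 + \left(\frac{23}{5} - \frac{9}{5}\right)\right) \left(-302 - - \frac{397}{23}\right) = \left(-452 + \frac{14}{5}\right) \left(-302 + \frac{397}{23}\right) = \left(- \frac{2246}{5}\right) \left(- \frac{6549}{23}\right) = \frac{14709054}{115} \approx 1.279 \cdot 10^{5}$)
$- N = \left(-1\right) \frac{14709054}{115} = - \frac{14709054}{115}$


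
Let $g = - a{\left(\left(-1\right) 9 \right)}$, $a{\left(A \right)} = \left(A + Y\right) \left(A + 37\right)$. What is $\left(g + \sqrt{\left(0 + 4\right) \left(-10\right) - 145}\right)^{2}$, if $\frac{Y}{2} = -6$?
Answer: $\left(588 + i \sqrt{185}\right)^{2} \approx 3.4556 \cdot 10^{5} + 15995.0 i$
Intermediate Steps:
$Y = -12$ ($Y = 2 \left(-6\right) = -12$)
$a{\left(A \right)} = \left(-12 + A\right) \left(37 + A\right)$ ($a{\left(A \right)} = \left(A - 12\right) \left(A + 37\right) = \left(-12 + A\right) \left(37 + A\right)$)
$g = 588$ ($g = - (-444 + \left(\left(-1\right) 9\right)^{2} + 25 \left(\left(-1\right) 9\right)) = - (-444 + \left(-9\right)^{2} + 25 \left(-9\right)) = - (-444 + 81 - 225) = \left(-1\right) \left(-588\right) = 588$)
$\left(g + \sqrt{\left(0 + 4\right) \left(-10\right) - 145}\right)^{2} = \left(588 + \sqrt{\left(0 + 4\right) \left(-10\right) - 145}\right)^{2} = \left(588 + \sqrt{4 \left(-10\right) - 145}\right)^{2} = \left(588 + \sqrt{-40 - 145}\right)^{2} = \left(588 + \sqrt{-185}\right)^{2} = \left(588 + i \sqrt{185}\right)^{2}$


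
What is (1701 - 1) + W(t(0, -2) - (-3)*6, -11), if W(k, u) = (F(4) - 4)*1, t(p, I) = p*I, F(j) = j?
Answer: 1700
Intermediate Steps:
t(p, I) = I*p
W(k, u) = 0 (W(k, u) = (4 - 4)*1 = 0*1 = 0)
(1701 - 1) + W(t(0, -2) - (-3)*6, -11) = (1701 - 1) + 0 = 1700 + 0 = 1700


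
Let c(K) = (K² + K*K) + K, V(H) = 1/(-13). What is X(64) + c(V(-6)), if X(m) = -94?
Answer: -15897/169 ≈ -94.065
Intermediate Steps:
V(H) = -1/13
c(K) = K + 2*K² (c(K) = (K² + K²) + K = 2*K² + K = K + 2*K²)
X(64) + c(V(-6)) = -94 - (1 + 2*(-1/13))/13 = -94 - (1 - 2/13)/13 = -94 - 1/13*11/13 = -94 - 11/169 = -15897/169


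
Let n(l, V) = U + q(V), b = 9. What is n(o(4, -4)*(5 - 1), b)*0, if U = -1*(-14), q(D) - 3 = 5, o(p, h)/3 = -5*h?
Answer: 0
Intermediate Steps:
o(p, h) = -15*h (o(p, h) = 3*(-5*h) = -15*h)
q(D) = 8 (q(D) = 3 + 5 = 8)
U = 14
n(l, V) = 22 (n(l, V) = 14 + 8 = 22)
n(o(4, -4)*(5 - 1), b)*0 = 22*0 = 0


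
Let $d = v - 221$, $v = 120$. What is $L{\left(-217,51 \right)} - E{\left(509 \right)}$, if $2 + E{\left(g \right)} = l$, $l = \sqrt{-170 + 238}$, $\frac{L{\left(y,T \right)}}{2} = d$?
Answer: $-200 - 2 \sqrt{17} \approx -208.25$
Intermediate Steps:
$d = -101$ ($d = 120 - 221 = -101$)
$L{\left(y,T \right)} = -202$ ($L{\left(y,T \right)} = 2 \left(-101\right) = -202$)
$l = 2 \sqrt{17}$ ($l = \sqrt{68} = 2 \sqrt{17} \approx 8.2462$)
$E{\left(g \right)} = -2 + 2 \sqrt{17}$
$L{\left(-217,51 \right)} - E{\left(509 \right)} = -202 - \left(-2 + 2 \sqrt{17}\right) = -202 + \left(2 - 2 \sqrt{17}\right) = -200 - 2 \sqrt{17}$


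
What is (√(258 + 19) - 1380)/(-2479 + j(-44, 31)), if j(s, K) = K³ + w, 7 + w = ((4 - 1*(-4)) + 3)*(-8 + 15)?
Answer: -690/13691 + √277/27382 ≈ -0.049790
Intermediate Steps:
w = 70 (w = -7 + ((4 - 1*(-4)) + 3)*(-8 + 15) = -7 + ((4 + 4) + 3)*7 = -7 + (8 + 3)*7 = -7 + 11*7 = -7 + 77 = 70)
j(s, K) = 70 + K³ (j(s, K) = K³ + 70 = 70 + K³)
(√(258 + 19) - 1380)/(-2479 + j(-44, 31)) = (√(258 + 19) - 1380)/(-2479 + (70 + 31³)) = (√277 - 1380)/(-2479 + (70 + 29791)) = (-1380 + √277)/(-2479 + 29861) = (-1380 + √277)/27382 = (-1380 + √277)*(1/27382) = -690/13691 + √277/27382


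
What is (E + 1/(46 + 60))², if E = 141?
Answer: 223412809/11236 ≈ 19884.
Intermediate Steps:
(E + 1/(46 + 60))² = (141 + 1/(46 + 60))² = (141 + 1/106)² = (14947/106)² = 223412809/11236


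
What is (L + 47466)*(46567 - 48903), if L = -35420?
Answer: -28139456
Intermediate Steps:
(L + 47466)*(46567 - 48903) = (-35420 + 47466)*(46567 - 48903) = 12046*(-2336) = -28139456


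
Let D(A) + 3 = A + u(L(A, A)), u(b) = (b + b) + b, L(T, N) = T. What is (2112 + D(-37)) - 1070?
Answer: 891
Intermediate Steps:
u(b) = 3*b (u(b) = 2*b + b = 3*b)
D(A) = -3 + 4*A (D(A) = -3 + (A + 3*A) = -3 + 4*A)
(2112 + D(-37)) - 1070 = (2112 + (-3 + 4*(-37))) - 1070 = (2112 + (-3 - 148)) - 1070 = (2112 - 151) - 1070 = 1961 - 1070 = 891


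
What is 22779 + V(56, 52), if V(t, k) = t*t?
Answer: 25915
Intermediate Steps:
V(t, k) = t²
22779 + V(56, 52) = 22779 + 56² = 22779 + 3136 = 25915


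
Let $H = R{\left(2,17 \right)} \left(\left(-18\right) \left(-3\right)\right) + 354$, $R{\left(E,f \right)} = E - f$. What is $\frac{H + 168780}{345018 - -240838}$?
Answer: $\frac{42081}{146464} \approx 0.28731$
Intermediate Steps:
$H = -456$ ($H = \left(2 - 17\right) \left(\left(-18\right) \left(-3\right)\right) + 354 = \left(2 - 17\right) 54 + 354 = \left(-15\right) 54 + 354 = -810 + 354 = -456$)
$\frac{H + 168780}{345018 - -240838} = \frac{-456 + 168780}{345018 - -240838} = \frac{168324}{345018 + 240838} = \frac{168324}{585856} = 168324 \cdot \frac{1}{585856} = \frac{42081}{146464}$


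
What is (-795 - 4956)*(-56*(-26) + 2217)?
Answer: -21123423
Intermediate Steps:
(-795 - 4956)*(-56*(-26) + 2217) = -5751*(1456 + 2217) = -5751*3673 = -21123423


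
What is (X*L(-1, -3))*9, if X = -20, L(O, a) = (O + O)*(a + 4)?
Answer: 360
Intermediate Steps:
L(O, a) = 2*O*(4 + a) (L(O, a) = (2*O)*(4 + a) = 2*O*(4 + a))
(X*L(-1, -3))*9 = -40*(-1)*(4 - 3)*9 = -40*(-1)*9 = -20*(-2)*9 = 40*9 = 360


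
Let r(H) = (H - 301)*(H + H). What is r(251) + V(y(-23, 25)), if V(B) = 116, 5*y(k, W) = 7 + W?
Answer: -24984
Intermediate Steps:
y(k, W) = 7/5 + W/5 (y(k, W) = (7 + W)/5 = 7/5 + W/5)
r(H) = 2*H*(-301 + H) (r(H) = (-301 + H)*(2*H) = 2*H*(-301 + H))
r(251) + V(y(-23, 25)) = 2*251*(-301 + 251) + 116 = 2*251*(-50) + 116 = -25100 + 116 = -24984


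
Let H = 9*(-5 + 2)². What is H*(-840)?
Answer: -68040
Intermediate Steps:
H = 81 (H = 9*(-3)² = 9*9 = 81)
H*(-840) = 81*(-840) = -68040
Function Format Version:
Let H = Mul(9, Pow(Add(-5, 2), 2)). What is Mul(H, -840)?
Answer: -68040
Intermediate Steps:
H = 81 (H = Mul(9, Pow(-3, 2)) = Mul(9, 9) = 81)
Mul(H, -840) = Mul(81, -840) = -68040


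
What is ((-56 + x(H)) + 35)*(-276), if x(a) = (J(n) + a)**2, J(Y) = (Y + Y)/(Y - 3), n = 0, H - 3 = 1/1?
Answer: 1380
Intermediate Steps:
H = 4 (H = 3 + 1/1 = 3 + 1 = 4)
J(Y) = 2*Y/(-3 + Y) (J(Y) = (2*Y)/(-3 + Y) = 2*Y/(-3 + Y))
x(a) = a**2 (x(a) = (2*0/(-3 + 0) + a)**2 = (2*0/(-3) + a)**2 = (2*0*(-1/3) + a)**2 = (0 + a)**2 = a**2)
((-56 + x(H)) + 35)*(-276) = ((-56 + 4**2) + 35)*(-276) = ((-56 + 16) + 35)*(-276) = (-40 + 35)*(-276) = -5*(-276) = 1380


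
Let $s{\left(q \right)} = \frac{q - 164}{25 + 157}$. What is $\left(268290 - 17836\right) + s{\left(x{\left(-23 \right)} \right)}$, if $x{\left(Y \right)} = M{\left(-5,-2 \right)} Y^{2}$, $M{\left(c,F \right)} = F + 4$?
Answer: $\frac{22791761}{91} \approx 2.5046 \cdot 10^{5}$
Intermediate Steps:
$M{\left(c,F \right)} = 4 + F$
$x{\left(Y \right)} = 2 Y^{2}$ ($x{\left(Y \right)} = \left(4 - 2\right) Y^{2} = 2 Y^{2}$)
$s{\left(q \right)} = - \frac{82}{91} + \frac{q}{182}$ ($s{\left(q \right)} = \frac{-164 + q}{182} = \left(-164 + q\right) \frac{1}{182} = - \frac{82}{91} + \frac{q}{182}$)
$\left(268290 - 17836\right) + s{\left(x{\left(-23 \right)} \right)} = \left(268290 - 17836\right) - \left(\frac{82}{91} - \frac{2 \left(-23\right)^{2}}{182}\right) = 250454 - \left(\frac{82}{91} - \frac{2 \cdot 529}{182}\right) = 250454 + \left(- \frac{82}{91} + \frac{1}{182} \cdot 1058\right) = 250454 + \left(- \frac{82}{91} + \frac{529}{91}\right) = 250454 + \frac{447}{91} = \frac{22791761}{91}$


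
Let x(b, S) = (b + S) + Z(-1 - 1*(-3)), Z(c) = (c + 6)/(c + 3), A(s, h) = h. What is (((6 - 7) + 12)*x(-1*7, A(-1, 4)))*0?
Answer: 0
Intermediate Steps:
Z(c) = (6 + c)/(3 + c)
x(b, S) = 8/5 + S + b (x(b, S) = (b + S) + (6 + (-1 - 1*(-3)))/(3 + (-1 - 1*(-3))) = (S + b) + (6 + (-1 + 3))/(3 + (-1 + 3)) = (S + b) + (6 + 2)/(3 + 2) = (S + b) + 8/5 = 8/5 + S + b)
(((6 - 7) + 12)*x(-1*7, A(-1, 4)))*0 = (((6 - 7) + 12)*(8/5 + 4 - 1*7))*0 = ((-1 + 12)*(8/5 + 4 - 7))*0 = (11*(-7/5))*0 = -77/5*0 = 0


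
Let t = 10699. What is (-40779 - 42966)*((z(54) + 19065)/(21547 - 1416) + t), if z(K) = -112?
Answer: -18038716714890/20131 ≈ -8.9607e+8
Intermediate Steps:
(-40779 - 42966)*((z(54) + 19065)/(21547 - 1416) + t) = (-40779 - 42966)*((-112 + 19065)/(21547 - 1416) + 10699) = -83745*(18953/20131 + 10699) = -83745*215400522/20131 = -18038716714890/20131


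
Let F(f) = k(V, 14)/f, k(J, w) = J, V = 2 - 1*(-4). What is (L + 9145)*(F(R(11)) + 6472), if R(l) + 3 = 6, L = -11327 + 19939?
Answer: 114958818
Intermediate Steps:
V = 6 (V = 2 + 4 = 6)
L = 8612
R(l) = 3 (R(l) = -3 + 6 = 3)
F(f) = 6/f
(L + 9145)*(F(R(11)) + 6472) = (8612 + 9145)*(6/3 + 6472) = 17757*(6*(1/3) + 6472) = 17757*(2 + 6472) = 17757*6474 = 114958818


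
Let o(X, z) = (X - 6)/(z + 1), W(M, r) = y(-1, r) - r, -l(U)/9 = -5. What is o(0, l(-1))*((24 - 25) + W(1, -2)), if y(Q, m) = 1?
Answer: -6/23 ≈ -0.26087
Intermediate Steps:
l(U) = 45 (l(U) = -9*(-5) = 45)
W(M, r) = 1 - r
o(X, z) = (-6 + X)/(1 + z)
o(0, l(-1))*((24 - 25) + W(1, -2)) = ((-6 + 0)/(1 + 45))*((24 - 25) + (1 - 1*(-2))) = (-6/46)*(-1 + (1 + 2)) = ((1/46)*(-6))*(-1 + 3) = -3/23*2 = -6/23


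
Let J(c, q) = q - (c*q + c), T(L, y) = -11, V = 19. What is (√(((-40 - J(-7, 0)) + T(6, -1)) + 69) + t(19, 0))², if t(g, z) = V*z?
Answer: 11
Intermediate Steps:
t(g, z) = 19*z
J(c, q) = q - c - c*q (J(c, q) = q - (c + c*q) = q + (-c - c*q) = q - c - c*q)
(√(((-40 - J(-7, 0)) + T(6, -1)) + 69) + t(19, 0))² = (√(((-40 - (0 - 1*(-7) - 1*(-7)*0)) - 11) + 69) + 19*0)² = (√(((-40 - (0 + 7 + 0)) - 11) + 69) + 0)² = (√(((-40 - 1*7) - 11) + 69) + 0)² = (√(((-40 - 7) - 11) + 69) + 0)² = (√((-47 - 11) + 69) + 0)² = (√(-58 + 69) + 0)² = (√11 + 0)² = (√11)² = 11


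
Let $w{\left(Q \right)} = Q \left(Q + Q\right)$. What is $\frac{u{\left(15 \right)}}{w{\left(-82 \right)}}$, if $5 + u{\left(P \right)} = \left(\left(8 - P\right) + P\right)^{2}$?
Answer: $\frac{59}{13448} \approx 0.0043873$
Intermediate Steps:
$u{\left(P \right)} = 59$ ($u{\left(P \right)} = -5 + \left(\left(8 - P\right) + P\right)^{2} = -5 + 8^{2} = -5 + 64 = 59$)
$w{\left(Q \right)} = 2 Q^{2}$ ($w{\left(Q \right)} = Q 2 Q = 2 Q^{2}$)
$\frac{u{\left(15 \right)}}{w{\left(-82 \right)}} = \frac{59}{2 \left(-82\right)^{2}} = \frac{59}{2 \cdot 6724} = \frac{59}{13448}$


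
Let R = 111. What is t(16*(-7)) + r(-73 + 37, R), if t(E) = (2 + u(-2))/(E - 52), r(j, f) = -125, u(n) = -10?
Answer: -5123/41 ≈ -124.95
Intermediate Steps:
t(E) = -8/(-52 + E) (t(E) = (2 - 10)/(E - 52) = -8/(-52 + E))
t(16*(-7)) + r(-73 + 37, R) = -8/(-52 + 16*(-7)) - 125 = -8/(-52 - 112) - 125 = -8/(-164) - 125 = -8*(-1/164) - 125 = 2/41 - 125 = -5123/41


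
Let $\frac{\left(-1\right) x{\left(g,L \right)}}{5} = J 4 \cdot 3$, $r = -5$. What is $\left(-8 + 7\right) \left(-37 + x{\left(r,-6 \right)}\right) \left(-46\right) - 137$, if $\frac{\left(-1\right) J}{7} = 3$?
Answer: $56121$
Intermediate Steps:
$J = -21$ ($J = \left(-7\right) 3 = -21$)
$x{\left(g,L \right)} = 1260$ ($x{\left(g,L \right)} = - 5 \left(-21\right) 4 \cdot 3 = - 5 \left(\left(-84\right) 3\right) = \left(-5\right) \left(-252\right) = 1260$)
$\left(-8 + 7\right) \left(-37 + x{\left(r,-6 \right)}\right) \left(-46\right) - 137 = \left(-8 + 7\right) \left(-37 + 1260\right) \left(-46\right) - 137 = \left(-1\right) 1223 \left(-46\right) - 137 = \left(-1223\right) \left(-46\right) - 137 = 56258 - 137 = 56121$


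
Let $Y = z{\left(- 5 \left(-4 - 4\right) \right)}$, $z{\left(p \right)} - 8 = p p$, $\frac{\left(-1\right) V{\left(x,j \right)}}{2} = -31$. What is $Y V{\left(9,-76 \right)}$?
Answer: $99696$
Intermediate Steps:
$V{\left(x,j \right)} = 62$ ($V{\left(x,j \right)} = \left(-2\right) \left(-31\right) = 62$)
$z{\left(p \right)} = 8 + p^{2}$ ($z{\left(p \right)} = 8 + p p = 8 + p^{2}$)
$Y = 1608$ ($Y = 8 + \left(- 5 \left(-4 - 4\right)\right)^{2} = 8 + \left(\left(-5\right) \left(-8\right)\right)^{2} = 8 + 40^{2} = 8 + 1600 = 1608$)
$Y V{\left(9,-76 \right)} = 1608 \cdot 62 = 99696$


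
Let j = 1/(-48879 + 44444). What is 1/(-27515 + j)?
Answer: -4435/122029026 ≈ -3.6344e-5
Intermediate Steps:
j = -1/4435 (j = 1/(-4435) = -1/4435 ≈ -0.00022548)
1/(-27515 + j) = 1/(-27515 - 1/4435) = 1/(-122029026/4435) = -4435/122029026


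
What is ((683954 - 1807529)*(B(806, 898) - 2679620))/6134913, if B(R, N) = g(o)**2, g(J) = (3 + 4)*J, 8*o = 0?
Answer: 1003584680500/2044971 ≈ 4.9076e+5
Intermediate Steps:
o = 0 (o = (1/8)*0 = 0)
g(J) = 7*J
B(R, N) = 0 (B(R, N) = (7*0)**2 = 0**2 = 0)
((683954 - 1807529)*(B(806, 898) - 2679620))/6134913 = ((683954 - 1807529)*(0 - 2679620))/6134913 = -1123575*(-2679620)*(1/6134913) = 3010754041500*(1/6134913) = 1003584680500/2044971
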